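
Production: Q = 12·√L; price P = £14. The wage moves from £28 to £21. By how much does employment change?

From P·MP_L = w with MP_L = 6·L^(-1/2), the labor demand is L(w) = (84/w)^(2).
At w = 28: L = 9. At w = 21: L = 16.
ΔL = 16 − 9 = 7.

ΔL = 7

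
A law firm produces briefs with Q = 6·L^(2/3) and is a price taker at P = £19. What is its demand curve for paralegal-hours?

MP_L = (2/3)·6·L^(-1/3) = 4·L^(-1/3).
Setting P·MP_L = w: 76·L^(-1/3) = w.
Solving for L: L^(-1/3) = w/76, so L = (76/w)^(3).

L(w) = 438976/w³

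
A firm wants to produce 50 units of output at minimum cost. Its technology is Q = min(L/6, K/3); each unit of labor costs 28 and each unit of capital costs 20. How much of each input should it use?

With a fixed-proportions technology, the cost-minimizing bundle uses no slack in either input: L/6 = K/3 = Q.
So L = 6·50 = 300 and K = 3·50 = 150.

L* = 300, K* = 150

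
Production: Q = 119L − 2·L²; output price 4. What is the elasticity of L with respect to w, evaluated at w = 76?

ε = -0.19

From P·MP_L = w with MP_L = 119 − 4L, labor demand is L(w) = (119 − w/4)/4.
dL/dw = −1/(16) = -0.0625.
At w = 76, L = 25, so ε = (dL/dw)·(w/L) = (-0.0625)·(76/25) = -0.19.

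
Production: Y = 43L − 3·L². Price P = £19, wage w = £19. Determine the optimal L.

L* = 7

The marginal product of L is MP_L = 43 − 6L.
A price-taking firm hires until the value of the marginal product equals the wage: P·MP_L = w, so 19·(43 − 6L) = 19.
Then 43 − 6L = 1, giving L = 7.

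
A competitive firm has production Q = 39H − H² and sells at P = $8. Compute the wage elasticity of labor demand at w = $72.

From P·MP_H = w with MP_H = 39 − 2H, labor demand is H(w) = (39 − w/8)/2.
dH/dw = −1/(16) = -0.0625.
At w = 72, H = 15, so ε = (dH/dw)·(w/H) = (-0.0625)·(72/15) = -0.3.

ε = -0.3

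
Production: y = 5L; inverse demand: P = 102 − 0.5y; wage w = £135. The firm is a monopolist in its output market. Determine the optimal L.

L* = 15

Marginal revenue from the inverse demand is MR = 102 − y.
The marginal product is MP_L = 5.
A monopolist hires until marginal revenue product equals the wage: MR·MP_L = w.
(102 − 5L)·5 = 135, so L = 15.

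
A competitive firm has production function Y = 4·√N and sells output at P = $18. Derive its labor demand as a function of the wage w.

MP_N = (1/2)·4·N^(-1/2) = 2·N^(-1/2).
Setting P·MP_N = w: 36·N^(-1/2) = w.
Solving for N: N^(-1/2) = w/36, so N = (36/w)^(2).

N(w) = 1296/w²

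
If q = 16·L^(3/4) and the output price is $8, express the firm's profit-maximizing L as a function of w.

MP_L = (3/4)·16·L^(-1/4) = 12·L^(-1/4).
Setting P·MP_L = w: 96·L^(-1/4) = w.
Solving for L: L^(-1/4) = w/96, so L = (96/w)^(4).

L(w) = (96/w)^(4)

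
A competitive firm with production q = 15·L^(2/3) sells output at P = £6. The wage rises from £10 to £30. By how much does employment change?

From P·MP_L = w with MP_L = 10·L^(-1/3), the labor demand is L(w) = (60/w)^(3).
At w = 10: L = 216. At w = 30: L = 8.
ΔL = 8 − 216 = -208.

ΔL = -208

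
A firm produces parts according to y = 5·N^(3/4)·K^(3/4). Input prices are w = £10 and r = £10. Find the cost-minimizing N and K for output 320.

N* = 16, K* = 16

Cost minimization requires the marginal rate of technical substitution to equal the input-price ratio: MP_N/MP_K = w/r.
Here MP_N/MP_K = (3/4)·(K/N)/(3/4) = (K/N). Setting this equal to 10/10 = 1 gives K = N.
Substituting into y = 320: 5·N^(3/4)·(N)^(3/4) = 320.
Solving, N = 16 and K = 16.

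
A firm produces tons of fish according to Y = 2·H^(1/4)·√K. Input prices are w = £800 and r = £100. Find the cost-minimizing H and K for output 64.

Cost minimization requires the marginal rate of technical substitution to equal the input-price ratio: MP_H/MP_K = w/r.
Here MP_H/MP_K = (1/4)·(K/H)/(1/2) = 0.5·(K/H). Setting this equal to 800/100 = 8 gives K = 16H.
Substituting into Y = 64: 2·H^(1/4)·(16H)^(1/2) = 64.
Solving, H = 16 and K = 256.

H* = 16, K* = 256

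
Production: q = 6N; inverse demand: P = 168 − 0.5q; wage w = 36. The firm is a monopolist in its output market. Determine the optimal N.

N* = 27

Marginal revenue from the inverse demand is MR = 168 − q.
The marginal product is MP_N = 6.
A monopolist hires until marginal revenue product equals the wage: MR·MP_N = w.
(168 − 6N)·6 = 36, so N = 27.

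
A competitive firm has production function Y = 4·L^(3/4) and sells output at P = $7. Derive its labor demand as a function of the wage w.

L(w) = 194481/w^(4)

MP_L = (3/4)·4·L^(-1/4) = 3·L^(-1/4).
Setting P·MP_L = w: 21·L^(-1/4) = w.
Solving for L: L^(-1/4) = w/21, so L = (21/w)^(4).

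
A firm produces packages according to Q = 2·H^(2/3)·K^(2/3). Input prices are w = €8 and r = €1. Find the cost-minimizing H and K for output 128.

H* = 8, K* = 64

Cost minimization requires the marginal rate of technical substitution to equal the input-price ratio: MP_H/MP_K = w/r.
Here MP_H/MP_K = (2/3)·(K/H)/(2/3) = (K/H). Setting this equal to 8/1 = 8 gives K = 8H.
Substituting into Q = 128: 2·H^(2/3)·(8H)^(2/3) = 128.
Solving, H = 8 and K = 64.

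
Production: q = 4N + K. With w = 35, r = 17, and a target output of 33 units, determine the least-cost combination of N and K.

The inputs are perfect substitutes, so the firm uses whichever has the lower cost per unit of output.
Cost per unit of output via N is 8.75; via K it is 17. N is cheaper.
Producing q = 33 with N alone: N = 8.25, K = 0.

N* = 8.25, K* = 0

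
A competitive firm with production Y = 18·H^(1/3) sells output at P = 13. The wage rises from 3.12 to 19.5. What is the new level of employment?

H* = 8

From P·MP_H = w with MP_H = 6·H^(-2/3), the labor demand is H(w) = (78/w)^(3/2).
At w = 3.12: H = 125. At w = 19.5: H = 8.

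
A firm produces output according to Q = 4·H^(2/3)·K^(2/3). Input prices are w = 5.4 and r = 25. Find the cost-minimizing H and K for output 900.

Cost minimization requires the marginal rate of technical substitution to equal the input-price ratio: MP_H/MP_K = w/r.
Here MP_H/MP_K = (2/3)·(K/H)/(2/3) = (K/H). Setting this equal to 5.4/25 = 0.216 gives K = 0.216H.
Substituting into Q = 900: 4·H^(2/3)·(0.216H)^(2/3) = 900.
Solving, H = 125 and K = 27.

H* = 125, K* = 27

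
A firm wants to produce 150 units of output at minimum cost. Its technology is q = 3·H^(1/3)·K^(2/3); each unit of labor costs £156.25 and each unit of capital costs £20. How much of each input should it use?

Cost minimization requires the marginal rate of technical substitution to equal the input-price ratio: MP_H/MP_K = w/r.
Here MP_H/MP_K = (1/3)·(K/H)/(2/3) = 0.5·(K/H). Setting this equal to 156.25/20 = 7.8125 gives K = 15.625H.
Substituting into q = 150: 3·H^(1/3)·(15.625H)^(2/3) = 150.
Solving, H = 8 and K = 125.

H* = 8, K* = 125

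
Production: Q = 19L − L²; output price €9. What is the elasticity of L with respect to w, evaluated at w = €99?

ε = -1.375

From P·MP_L = w with MP_L = 19 − 2L, labor demand is L(w) = (19 − w/9)/2.
dL/dw = −1/(18) = -1/18.
At w = 99, L = 4, so ε = (dL/dw)·(w/L) = (-1/18)·(99/4) = -1.375.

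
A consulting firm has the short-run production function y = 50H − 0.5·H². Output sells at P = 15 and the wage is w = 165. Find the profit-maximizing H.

H* = 39

The marginal product of H is MP_H = 50 − H.
A price-taking firm hires until the value of the marginal product equals the wage: P·MP_H = w, so 15·(50 − H) = 165.
Then 50 − H = 11, giving H = 39.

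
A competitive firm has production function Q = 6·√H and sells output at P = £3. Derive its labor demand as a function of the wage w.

H(w) = 81/w²

MP_H = (1/2)·6·H^(-1/2) = 3·H^(-1/2).
Setting P·MP_H = w: 9·H^(-1/2) = w.
Solving for H: H^(-1/2) = w/9, so H = (9/w)^(2).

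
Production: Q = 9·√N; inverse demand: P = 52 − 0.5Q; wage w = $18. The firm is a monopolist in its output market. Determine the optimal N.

Marginal revenue from the inverse demand is MR = 52 − Q.
The marginal product is MP_N = 4.5·N^(-1/2).
A monopolist hires until marginal revenue product equals the wage: MR·MP_N = w.
At N, Q = 9·√N. Substituting and solving: (52 − 9·√N)·4.5·N^(-1/2) = 18 gives N = 16.

N* = 16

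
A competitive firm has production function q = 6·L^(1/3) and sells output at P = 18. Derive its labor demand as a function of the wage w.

MP_L = (1/3)·6·L^(-2/3) = 2·L^(-2/3).
Setting P·MP_L = w: 36·L^(-2/3) = w.
Solving for L: L^(-2/3) = w/36, so L = (36/w)^(3/2).

L(w) = (36/w)^(3/2)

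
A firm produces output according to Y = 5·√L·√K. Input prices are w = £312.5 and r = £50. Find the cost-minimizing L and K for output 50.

Cost minimization requires the marginal rate of technical substitution to equal the input-price ratio: MP_L/MP_K = w/r.
Here MP_L/MP_K = (1/2)·(K/L)/(1/2) = (K/L). Setting this equal to 312.5/50 = 6.25 gives K = 6.25L.
Substituting into Y = 50: 5·L^(1/2)·(6.25L)^(1/2) = 50.
Solving, L = 4 and K = 25.

L* = 4, K* = 25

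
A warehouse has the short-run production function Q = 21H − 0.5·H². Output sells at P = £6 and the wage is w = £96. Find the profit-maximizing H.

The marginal product of H is MP_H = 21 − H.
A price-taking firm hires until the value of the marginal product equals the wage: P·MP_H = w, so 6·(21 − H) = 96.
Then 21 − H = 16, giving H = 5.

H* = 5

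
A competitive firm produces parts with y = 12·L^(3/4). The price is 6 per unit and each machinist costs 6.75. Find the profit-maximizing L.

L* = 4096

MP_L = (3/4)·12·L^(-1/4) = 9·L^(-1/4).
Profit maximization for a price taker requires P·MP_L = w: 6·9·L^(-1/4) = 6.75.
So L^(-1/4) = 0.125, which gives L = 4096.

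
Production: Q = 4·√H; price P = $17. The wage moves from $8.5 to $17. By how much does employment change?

ΔH = -12

From P·MP_H = w with MP_H = 2·H^(-1/2), the labor demand is H(w) = (34/w)^(2).
At w = 8.5: H = 16. At w = 17: H = 4.
ΔH = 4 − 16 = -12.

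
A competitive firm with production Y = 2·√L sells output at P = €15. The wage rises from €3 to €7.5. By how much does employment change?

From P·MP_L = w with MP_L = L^(-1/2), the labor demand is L(w) = (15/w)^(2).
At w = 3: L = 25. At w = 7.5: L = 4.
ΔL = 4 − 25 = -21.

ΔL = -21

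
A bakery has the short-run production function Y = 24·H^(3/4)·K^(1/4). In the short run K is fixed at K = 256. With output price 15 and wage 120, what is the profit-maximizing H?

With K = 256, MP_H = (3/4)·24·H^(-1/4)·256^(1/4) = 72·H^(-1/4).
Profit maximization for a price taker requires P·MP_H = w: 15·72·H^(-1/4) = 120.
So H^(-1/4) = 1/9, which gives H = 6561.

H* = 6561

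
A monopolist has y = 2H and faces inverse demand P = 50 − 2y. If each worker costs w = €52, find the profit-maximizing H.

H* = 3

Marginal revenue from the inverse demand is MR = 50 − 4y.
The marginal product is MP_H = 2.
A monopolist hires until marginal revenue product equals the wage: MR·MP_H = w.
(50 − 8H)·2 = 52, so H = 3.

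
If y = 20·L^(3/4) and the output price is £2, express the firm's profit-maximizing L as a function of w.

L(w) = 810000/w^(4)

MP_L = (3/4)·20·L^(-1/4) = 15·L^(-1/4).
Setting P·MP_L = w: 30·L^(-1/4) = w.
Solving for L: L^(-1/4) = w/30, so L = (30/w)^(4).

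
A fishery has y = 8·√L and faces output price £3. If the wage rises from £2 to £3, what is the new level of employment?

L* = 16

From P·MP_L = w with MP_L = 4·L^(-1/2), the labor demand is L(w) = (12/w)^(2).
At w = 2: L = 36. At w = 3: L = 16.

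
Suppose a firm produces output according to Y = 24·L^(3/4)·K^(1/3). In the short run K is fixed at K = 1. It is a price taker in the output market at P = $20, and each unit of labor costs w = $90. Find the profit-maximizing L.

L* = 256

With K = 1, MP_L = (3/4)·24·L^(-1/4)·1^(1/3) = 18·L^(-1/4).
Profit maximization for a price taker requires P·MP_L = w: 20·18·L^(-1/4) = 90.
So L^(-1/4) = 0.25, which gives L = 256.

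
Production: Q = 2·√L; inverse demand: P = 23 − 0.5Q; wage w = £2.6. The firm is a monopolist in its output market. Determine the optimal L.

L* = 25

Marginal revenue from the inverse demand is MR = 23 − Q.
The marginal product is MP_L = L^(-1/2).
A monopolist hires until marginal revenue product equals the wage: MR·MP_L = w.
At L, Q = 2·√L. Substituting and solving: (23 − 2·√L)·L^(-1/2) = 2.6 gives L = 25.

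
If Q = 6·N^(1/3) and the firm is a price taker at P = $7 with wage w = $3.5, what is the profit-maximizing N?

MP_N = (1/3)·6·N^(-2/3) = 2·N^(-2/3).
Profit maximization for a price taker requires P·MP_N = w: 7·2·N^(-2/3) = 3.5.
So N^(-2/3) = 0.25, which gives N = 8.

N* = 8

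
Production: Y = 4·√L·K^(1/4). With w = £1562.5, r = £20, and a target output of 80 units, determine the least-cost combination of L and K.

L* = 16, K* = 625

Cost minimization requires the marginal rate of technical substitution to equal the input-price ratio: MP_L/MP_K = w/r.
Here MP_L/MP_K = (1/2)·(K/L)/(1/4) = 2·(K/L). Setting this equal to 1562.5/20 = 78.125 gives K = 39.0625L.
Substituting into Y = 80: 4·L^(1/2)·(39.0625L)^(1/4) = 80.
Solving, L = 16 and K = 625.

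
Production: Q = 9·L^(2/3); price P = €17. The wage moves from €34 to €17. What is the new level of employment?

From P·MP_L = w with MP_L = 6·L^(-1/3), the labor demand is L(w) = (102/w)^(3).
At w = 34: L = 27. At w = 17: L = 216.

L* = 216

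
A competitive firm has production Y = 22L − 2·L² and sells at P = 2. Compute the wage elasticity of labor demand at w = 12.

From P·MP_L = w with MP_L = 22 − 4L, labor demand is L(w) = (22 − w/2)/4.
dL/dw = −1/(8) = -0.125.
At w = 12, L = 4, so ε = (dL/dw)·(w/L) = (-0.125)·(12/4) = -0.375.

ε = -0.375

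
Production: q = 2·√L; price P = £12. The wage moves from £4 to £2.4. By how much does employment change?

From P·MP_L = w with MP_L = L^(-1/2), the labor demand is L(w) = (12/w)^(2).
At w = 4: L = 9. At w = 2.4: L = 25.
ΔL = 25 − 9 = 16.

ΔL = 16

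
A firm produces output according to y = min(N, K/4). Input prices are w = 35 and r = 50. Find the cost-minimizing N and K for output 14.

N* = 14, K* = 56

With a fixed-proportions technology, the cost-minimizing bundle uses no slack in either input: N = K/4 = y.
So N = 14 and K = 4·14 = 56.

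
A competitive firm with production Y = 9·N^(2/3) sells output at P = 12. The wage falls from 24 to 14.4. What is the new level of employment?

From P·MP_N = w with MP_N = 6·N^(-1/3), the labor demand is N(w) = (72/w)^(3).
At w = 24: N = 27. At w = 14.4: N = 125.

N* = 125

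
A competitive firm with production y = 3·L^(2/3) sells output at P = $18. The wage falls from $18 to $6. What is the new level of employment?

L* = 216

From P·MP_L = w with MP_L = 2·L^(-1/3), the labor demand is L(w) = (36/w)^(3).
At w = 18: L = 8. At w = 6: L = 216.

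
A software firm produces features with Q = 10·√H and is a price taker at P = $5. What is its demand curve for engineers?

H(w) = 625/w²

MP_H = (1/2)·10·H^(-1/2) = 5·H^(-1/2).
Setting P·MP_H = w: 25·H^(-1/2) = w.
Solving for H: H^(-1/2) = w/25, so H = (25/w)^(2).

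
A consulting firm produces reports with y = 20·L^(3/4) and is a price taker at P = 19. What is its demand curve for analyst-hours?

MP_L = (3/4)·20·L^(-1/4) = 15·L^(-1/4).
Setting P·MP_L = w: 285·L^(-1/4) = w.
Solving for L: L^(-1/4) = w/285, so L = (285/w)^(4).

L(w) = (285/w)^(4)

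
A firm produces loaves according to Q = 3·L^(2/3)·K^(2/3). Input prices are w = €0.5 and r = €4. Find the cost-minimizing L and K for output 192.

Cost minimization requires the marginal rate of technical substitution to equal the input-price ratio: MP_L/MP_K = w/r.
Here MP_L/MP_K = (2/3)·(K/L)/(2/3) = (K/L). Setting this equal to 0.5/4 = 0.125 gives K = 0.125L.
Substituting into Q = 192: 3·L^(2/3)·(0.125L)^(2/3) = 192.
Solving, L = 64 and K = 8.

L* = 64, K* = 8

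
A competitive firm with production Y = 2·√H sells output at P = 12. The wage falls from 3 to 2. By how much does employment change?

ΔH = 20

From P·MP_H = w with MP_H = H^(-1/2), the labor demand is H(w) = (12/w)^(2).
At w = 3: H = 16. At w = 2: H = 36.
ΔH = 36 − 16 = 20.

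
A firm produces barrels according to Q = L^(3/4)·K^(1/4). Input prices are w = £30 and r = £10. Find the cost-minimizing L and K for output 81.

Cost minimization requires the marginal rate of technical substitution to equal the input-price ratio: MP_L/MP_K = w/r.
Here MP_L/MP_K = (3/4)·(K/L)/(1/4) = 3·(K/L). Setting this equal to 30/10 = 3 gives K = L.
Substituting into Q = 81: L^(3/4)·(L)^(1/4) = 81.
Solving, L = 81 and K = 81.

L* = 81, K* = 81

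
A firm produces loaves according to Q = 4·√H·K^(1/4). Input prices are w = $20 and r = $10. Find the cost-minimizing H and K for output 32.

Cost minimization requires the marginal rate of technical substitution to equal the input-price ratio: MP_H/MP_K = w/r.
Here MP_H/MP_K = (1/2)·(K/H)/(1/4) = 2·(K/H). Setting this equal to 20/10 = 2 gives K = H.
Substituting into Q = 32: 4·H^(1/2)·(H)^(1/4) = 32.
Solving, H = 16 and K = 16.

H* = 16, K* = 16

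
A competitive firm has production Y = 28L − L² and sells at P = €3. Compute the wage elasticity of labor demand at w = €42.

ε = -1

From P·MP_L = w with MP_L = 28 − 2L, labor demand is L(w) = (28 − w/3)/2.
dL/dw = −1/(6) = -1/6.
At w = 42, L = 7, so ε = (dL/dw)·(w/L) = (-1/6)·(42/7) = -1.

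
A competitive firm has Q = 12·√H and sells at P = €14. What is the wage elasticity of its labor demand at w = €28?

MP_H = (1/2)·12·H^(-1/2), so P·MP_H = w gives 84·H^(-1/2) = w.
Solving, H(w) = (84/w)^(2). This is a constant-elasticity form: H ∝ w^(−2), so ε = −2.

ε = -2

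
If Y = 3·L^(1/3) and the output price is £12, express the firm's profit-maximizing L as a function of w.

L(w) = (12/w)^(3/2)

MP_L = (1/3)·3·L^(-2/3) = L^(-2/3).
Setting P·MP_L = w: 12·L^(-2/3) = w.
Solving for L: L^(-2/3) = w/12, so L = (12/w)^(3/2).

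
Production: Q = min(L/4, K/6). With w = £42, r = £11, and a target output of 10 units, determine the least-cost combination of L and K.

L* = 40, K* = 60

With a fixed-proportions technology, the cost-minimizing bundle uses no slack in either input: L/4 = K/6 = Q.
So L = 4·10 = 40 and K = 6·10 = 60.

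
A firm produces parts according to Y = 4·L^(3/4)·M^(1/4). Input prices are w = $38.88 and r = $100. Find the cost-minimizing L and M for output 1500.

Cost minimization requires the marginal rate of technical substitution to equal the input-price ratio: MP_L/MP_M = w/r.
Here MP_L/MP_M = (3/4)·(M/L)/(1/4) = 3·(M/L). Setting this equal to 38.88/100 = 0.3888 gives M = 0.1296L.
Substituting into Y = 1500: 4·L^(3/4)·(0.1296L)^(1/4) = 1500.
Solving, L = 625 and M = 81.

L* = 625, M* = 81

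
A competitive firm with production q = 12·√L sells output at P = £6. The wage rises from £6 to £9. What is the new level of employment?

L* = 16

From P·MP_L = w with MP_L = 6·L^(-1/2), the labor demand is L(w) = (36/w)^(2).
At w = 6: L = 36. At w = 9: L = 16.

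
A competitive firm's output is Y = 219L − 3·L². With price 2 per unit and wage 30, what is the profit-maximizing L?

The marginal product of L is MP_L = 219 − 6L.
A price-taking firm hires until the value of the marginal product equals the wage: P·MP_L = w, so 2·(219 − 6L) = 30.
Then 219 − 6L = 15, giving L = 34.

L* = 34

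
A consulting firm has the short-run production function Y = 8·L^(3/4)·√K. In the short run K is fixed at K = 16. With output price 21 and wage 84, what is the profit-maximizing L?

L* = 1296

With K = 16, MP_L = (3/4)·8·L^(-1/4)·16^(1/2) = 24·L^(-1/4).
Profit maximization for a price taker requires P·MP_L = w: 21·24·L^(-1/4) = 84.
So L^(-1/4) = 1/6, which gives L = 1296.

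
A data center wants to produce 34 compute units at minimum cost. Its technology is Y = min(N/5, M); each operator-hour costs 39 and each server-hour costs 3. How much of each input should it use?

N* = 170, M* = 34

With a fixed-proportions technology, the cost-minimizing bundle uses no slack in either input: N/5 = M = Y.
So N = 5·34 = 170 and M = 34.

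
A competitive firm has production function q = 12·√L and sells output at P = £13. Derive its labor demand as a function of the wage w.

L(w) = 6084/w²

MP_L = (1/2)·12·L^(-1/2) = 6·L^(-1/2).
Setting P·MP_L = w: 78·L^(-1/2) = w.
Solving for L: L^(-1/2) = w/78, so L = (78/w)^(2).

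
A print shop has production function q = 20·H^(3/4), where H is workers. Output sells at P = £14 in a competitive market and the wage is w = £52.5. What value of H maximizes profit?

MP_H = (3/4)·20·H^(-1/4) = 15·H^(-1/4).
Profit maximization for a price taker requires P·MP_H = w: 14·15·H^(-1/4) = 52.5.
So H^(-1/4) = 0.25, which gives H = 256.

H* = 256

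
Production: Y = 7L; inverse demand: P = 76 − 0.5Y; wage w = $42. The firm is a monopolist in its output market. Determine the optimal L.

L* = 10

Marginal revenue from the inverse demand is MR = 76 − Y.
The marginal product is MP_L = 7.
A monopolist hires until marginal revenue product equals the wage: MR·MP_L = w.
(76 − 7L)·7 = 42, so L = 10.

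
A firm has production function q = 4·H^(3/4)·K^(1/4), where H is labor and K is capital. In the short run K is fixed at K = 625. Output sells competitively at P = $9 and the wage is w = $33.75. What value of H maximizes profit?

H* = 256

With K = 625, MP_H = (3/4)·4·H^(-1/4)·625^(1/4) = 15·H^(-1/4).
Profit maximization for a price taker requires P·MP_H = w: 9·15·H^(-1/4) = 33.75.
So H^(-1/4) = 0.25, which gives H = 256.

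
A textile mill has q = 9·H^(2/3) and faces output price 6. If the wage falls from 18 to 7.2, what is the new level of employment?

H* = 125

From P·MP_H = w with MP_H = 6·H^(-1/3), the labor demand is H(w) = (36/w)^(3).
At w = 18: H = 8. At w = 7.2: H = 125.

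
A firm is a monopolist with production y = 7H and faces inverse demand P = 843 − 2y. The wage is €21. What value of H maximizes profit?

Marginal revenue from the inverse demand is MR = 843 − 4y.
The marginal product is MP_H = 7.
A monopolist hires until marginal revenue product equals the wage: MR·MP_H = w.
(843 − 28H)·7 = 21, so H = 30.

H* = 30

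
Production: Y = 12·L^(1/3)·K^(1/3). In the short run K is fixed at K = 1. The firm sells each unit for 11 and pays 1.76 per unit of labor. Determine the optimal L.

With K = 1, MP_L = (1/3)·12·L^(-2/3)·1^(1/3) = 4·L^(-2/3).
Profit maximization for a price taker requires P·MP_L = w: 11·4·L^(-2/3) = 1.76.
So L^(-2/3) = 0.04, which gives L = 125.

L* = 125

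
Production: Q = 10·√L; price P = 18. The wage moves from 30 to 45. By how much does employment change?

ΔL = -5

From P·MP_L = w with MP_L = 5·L^(-1/2), the labor demand is L(w) = (90/w)^(2).
At w = 30: L = 9. At w = 45: L = 4.
ΔL = 4 − 9 = -5.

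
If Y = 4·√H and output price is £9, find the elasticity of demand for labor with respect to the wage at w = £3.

ε = -2

MP_H = (1/2)·4·H^(-1/2), so P·MP_H = w gives 18·H^(-1/2) = w.
Solving, H(w) = (18/w)^(2). This is a constant-elasticity form: H ∝ w^(−2), so ε = −2.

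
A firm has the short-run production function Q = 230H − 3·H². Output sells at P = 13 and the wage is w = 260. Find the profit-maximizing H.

The marginal product of H is MP_H = 230 − 6H.
A price-taking firm hires until the value of the marginal product equals the wage: P·MP_H = w, so 13·(230 − 6H) = 260.
Then 230 − 6H = 20, giving H = 35.

H* = 35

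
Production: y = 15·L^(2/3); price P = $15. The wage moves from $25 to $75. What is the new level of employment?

From P·MP_L = w with MP_L = 10·L^(-1/3), the labor demand is L(w) = (150/w)^(3).
At w = 25: L = 216. At w = 75: L = 8.

L* = 8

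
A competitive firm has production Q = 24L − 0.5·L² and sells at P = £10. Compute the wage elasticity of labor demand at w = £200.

From P·MP_L = w with MP_L = 24 − L, labor demand is L(w) = 24 − w/10.
dL/dw = −1/(10) = -0.1.
At w = 200, L = 4, so ε = (dL/dw)·(w/L) = (-0.1)·(200/4) = -5.

ε = -5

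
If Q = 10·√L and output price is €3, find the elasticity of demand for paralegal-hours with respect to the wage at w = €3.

MP_L = (1/2)·10·L^(-1/2), so P·MP_L = w gives 15·L^(-1/2) = w.
Solving, L(w) = (15/w)^(2). This is a constant-elasticity form: L ∝ w^(−2), so ε = −2.

ε = -2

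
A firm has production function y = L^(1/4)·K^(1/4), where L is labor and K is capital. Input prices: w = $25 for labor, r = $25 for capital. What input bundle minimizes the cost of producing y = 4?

L* = 16, K* = 16

Cost minimization requires the marginal rate of technical substitution to equal the input-price ratio: MP_L/MP_K = w/r.
Here MP_L/MP_K = (1/4)·(K/L)/(1/4) = (K/L). Setting this equal to 25/25 = 1 gives K = L.
Substituting into y = 4: L^(1/4)·(L)^(1/4) = 4.
Solving, L = 16 and K = 16.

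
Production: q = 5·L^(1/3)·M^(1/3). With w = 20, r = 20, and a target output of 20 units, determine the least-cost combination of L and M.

Cost minimization requires the marginal rate of technical substitution to equal the input-price ratio: MP_L/MP_M = w/r.
Here MP_L/MP_M = (1/3)·(M/L)/(1/3) = (M/L). Setting this equal to 20/20 = 1 gives M = L.
Substituting into q = 20: 5·L^(1/3)·(L)^(1/3) = 20.
Solving, L = 8 and M = 8.

L* = 8, M* = 8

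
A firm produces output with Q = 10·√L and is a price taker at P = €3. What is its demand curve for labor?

MP_L = (1/2)·10·L^(-1/2) = 5·L^(-1/2).
Setting P·MP_L = w: 15·L^(-1/2) = w.
Solving for L: L^(-1/2) = w/15, so L = (15/w)^(2).

L(w) = 225/w²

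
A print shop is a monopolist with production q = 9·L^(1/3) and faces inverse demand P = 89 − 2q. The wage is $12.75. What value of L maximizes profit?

L* = 8

Marginal revenue from the inverse demand is MR = 89 − 4q.
The marginal product is MP_L = 3·L^(-2/3).
A monopolist hires until marginal revenue product equals the wage: MR·MP_L = w.
At L, q = 9·L^(1/3). Substituting and solving: (89 − 36·L^(1/3))·3·L^(-2/3) = 12.75 gives L = 8.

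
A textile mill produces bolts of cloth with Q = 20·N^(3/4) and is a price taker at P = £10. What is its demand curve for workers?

N(w) = (150/w)^(4)

MP_N = (3/4)·20·N^(-1/4) = 15·N^(-1/4).
Setting P·MP_N = w: 150·N^(-1/4) = w.
Solving for N: N^(-1/4) = w/150, so N = (150/w)^(4).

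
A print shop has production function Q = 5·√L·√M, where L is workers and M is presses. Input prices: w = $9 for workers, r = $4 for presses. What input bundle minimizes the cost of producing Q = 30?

Cost minimization requires the marginal rate of technical substitution to equal the input-price ratio: MP_L/MP_M = w/r.
Here MP_L/MP_M = (1/2)·(M/L)/(1/2) = (M/L). Setting this equal to 9/4 = 2.25 gives M = 2.25L.
Substituting into Q = 30: 5·L^(1/2)·(2.25L)^(1/2) = 30.
Solving, L = 4 and M = 9.

L* = 4, M* = 9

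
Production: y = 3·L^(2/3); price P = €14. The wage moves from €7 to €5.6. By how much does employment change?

From P·MP_L = w with MP_L = 2·L^(-1/3), the labor demand is L(w) = (28/w)^(3).
At w = 7: L = 64. At w = 5.6: L = 125.
ΔL = 125 − 64 = 61.

ΔL = 61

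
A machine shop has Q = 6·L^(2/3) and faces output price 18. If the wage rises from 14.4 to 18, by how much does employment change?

From P·MP_L = w with MP_L = 4·L^(-1/3), the labor demand is L(w) = (72/w)^(3).
At w = 14.4: L = 125. At w = 18: L = 64.
ΔL = 64 − 125 = -61.

ΔL = -61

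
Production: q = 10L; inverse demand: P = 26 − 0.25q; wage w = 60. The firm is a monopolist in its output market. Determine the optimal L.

L* = 4

Marginal revenue from the inverse demand is MR = 26 − 0.5q.
The marginal product is MP_L = 10.
A monopolist hires until marginal revenue product equals the wage: MR·MP_L = w.
(26 − 5L)·10 = 60, so L = 4.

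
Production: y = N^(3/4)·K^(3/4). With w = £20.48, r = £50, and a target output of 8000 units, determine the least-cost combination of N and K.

Cost minimization requires the marginal rate of technical substitution to equal the input-price ratio: MP_N/MP_K = w/r.
Here MP_N/MP_K = (3/4)·(K/N)/(3/4) = (K/N). Setting this equal to 20.48/50 = 0.4096 gives K = 0.4096N.
Substituting into y = 8000: N^(3/4)·(0.4096N)^(3/4) = 8000.
Solving, N = 625 and K = 256.

N* = 625, K* = 256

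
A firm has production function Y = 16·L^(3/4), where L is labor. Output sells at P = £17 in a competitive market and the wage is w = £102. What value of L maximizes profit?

MP_L = (3/4)·16·L^(-1/4) = 12·L^(-1/4).
Profit maximization for a price taker requires P·MP_L = w: 17·12·L^(-1/4) = 102.
So L^(-1/4) = 0.5, which gives L = 16.

L* = 16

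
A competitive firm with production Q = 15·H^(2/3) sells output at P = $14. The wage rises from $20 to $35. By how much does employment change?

ΔH = -279

From P·MP_H = w with MP_H = 10·H^(-1/3), the labor demand is H(w) = (140/w)^(3).
At w = 20: H = 343. At w = 35: H = 64.
ΔH = 64 − 343 = -279.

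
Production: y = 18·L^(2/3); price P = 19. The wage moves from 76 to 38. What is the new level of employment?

From P·MP_L = w with MP_L = 12·L^(-1/3), the labor demand is L(w) = (228/w)^(3).
At w = 76: L = 27. At w = 38: L = 216.

L* = 216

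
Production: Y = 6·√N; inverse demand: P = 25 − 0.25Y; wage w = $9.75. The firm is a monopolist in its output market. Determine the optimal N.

N* = 16

Marginal revenue from the inverse demand is MR = 25 − 0.5Y.
The marginal product is MP_N = 3·N^(-1/2).
A monopolist hires until marginal revenue product equals the wage: MR·MP_N = w.
At N, Y = 6·√N. Substituting and solving: (25 − 3·√N)·3·N^(-1/2) = 9.75 gives N = 16.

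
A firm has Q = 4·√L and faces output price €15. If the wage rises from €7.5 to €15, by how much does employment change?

From P·MP_L = w with MP_L = 2·L^(-1/2), the labor demand is L(w) = (30/w)^(2).
At w = 7.5: L = 16. At w = 15: L = 4.
ΔL = 4 − 16 = -12.

ΔL = -12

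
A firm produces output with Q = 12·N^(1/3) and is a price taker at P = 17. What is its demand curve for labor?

N(w) = (68/w)^(3/2)

MP_N = (1/3)·12·N^(-2/3) = 4·N^(-2/3).
Setting P·MP_N = w: 68·N^(-2/3) = w.
Solving for N: N^(-2/3) = w/68, so N = (68/w)^(3/2).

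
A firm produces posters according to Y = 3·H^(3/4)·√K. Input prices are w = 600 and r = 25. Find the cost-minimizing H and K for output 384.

Cost minimization requires the marginal rate of technical substitution to equal the input-price ratio: MP_H/MP_K = w/r.
Here MP_H/MP_K = (3/4)·(K/H)/(1/2) = 1.5·(K/H). Setting this equal to 600/25 = 24 gives K = 16H.
Substituting into Y = 384: 3·H^(3/4)·(16H)^(1/2) = 384.
Solving, H = 16 and K = 256.

H* = 16, K* = 256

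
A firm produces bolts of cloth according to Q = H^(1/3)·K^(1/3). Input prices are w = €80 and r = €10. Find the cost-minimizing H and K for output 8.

H* = 8, K* = 64

Cost minimization requires the marginal rate of technical substitution to equal the input-price ratio: MP_H/MP_K = w/r.
Here MP_H/MP_K = (1/3)·(K/H)/(1/3) = (K/H). Setting this equal to 80/10 = 8 gives K = 8H.
Substituting into Q = 8: H^(1/3)·(8H)^(1/3) = 8.
Solving, H = 8 and K = 64.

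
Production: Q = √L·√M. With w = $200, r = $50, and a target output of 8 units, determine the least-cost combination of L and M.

L* = 4, M* = 16

Cost minimization requires the marginal rate of technical substitution to equal the input-price ratio: MP_L/MP_M = w/r.
Here MP_L/MP_M = (1/2)·(M/L)/(1/2) = (M/L). Setting this equal to 200/50 = 4 gives M = 4L.
Substituting into Q = 8: L^(1/2)·(4L)^(1/2) = 8.
Solving, L = 4 and M = 16.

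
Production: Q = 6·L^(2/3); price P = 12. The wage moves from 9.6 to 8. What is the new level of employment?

L* = 216

From P·MP_L = w with MP_L = 4·L^(-1/3), the labor demand is L(w) = (48/w)^(3).
At w = 9.6: L = 125. At w = 8: L = 216.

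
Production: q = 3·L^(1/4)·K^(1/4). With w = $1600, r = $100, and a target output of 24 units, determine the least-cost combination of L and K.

L* = 16, K* = 256

Cost minimization requires the marginal rate of technical substitution to equal the input-price ratio: MP_L/MP_K = w/r.
Here MP_L/MP_K = (1/4)·(K/L)/(1/4) = (K/L). Setting this equal to 1600/100 = 16 gives K = 16L.
Substituting into q = 24: 3·L^(1/4)·(16L)^(1/4) = 24.
Solving, L = 16 and K = 256.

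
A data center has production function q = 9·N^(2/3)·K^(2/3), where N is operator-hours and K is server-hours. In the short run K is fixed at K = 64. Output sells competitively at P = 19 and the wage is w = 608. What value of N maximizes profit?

N* = 27

With K = 64, MP_N = (2/3)·9·N^(-1/3)·64^(2/3) = 96·N^(-1/3).
Profit maximization for a price taker requires P·MP_N = w: 19·96·N^(-1/3) = 608.
So N^(-1/3) = 1/3, which gives N = 27.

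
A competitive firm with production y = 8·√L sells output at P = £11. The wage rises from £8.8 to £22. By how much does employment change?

From P·MP_L = w with MP_L = 4·L^(-1/2), the labor demand is L(w) = (44/w)^(2).
At w = 8.8: L = 25. At w = 22: L = 4.
ΔL = 4 − 25 = -21.

ΔL = -21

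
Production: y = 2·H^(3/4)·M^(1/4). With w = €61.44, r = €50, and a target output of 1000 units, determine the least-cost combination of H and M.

H* = 625, M* = 256

Cost minimization requires the marginal rate of technical substitution to equal the input-price ratio: MP_H/MP_M = w/r.
Here MP_H/MP_M = (3/4)·(M/H)/(1/4) = 3·(M/H). Setting this equal to 61.44/50 = 1.2288 gives M = 0.4096H.
Substituting into y = 1000: 2·H^(3/4)·(0.4096H)^(1/4) = 1000.
Solving, H = 625 and M = 256.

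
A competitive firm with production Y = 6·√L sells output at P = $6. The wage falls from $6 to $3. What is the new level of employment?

From P·MP_L = w with MP_L = 3·L^(-1/2), the labor demand is L(w) = (18/w)^(2).
At w = 6: L = 9. At w = 3: L = 36.

L* = 36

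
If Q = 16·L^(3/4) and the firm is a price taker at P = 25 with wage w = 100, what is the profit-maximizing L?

L* = 81

MP_L = (3/4)·16·L^(-1/4) = 12·L^(-1/4).
Profit maximization for a price taker requires P·MP_L = w: 25·12·L^(-1/4) = 100.
So L^(-1/4) = 1/3, which gives L = 81.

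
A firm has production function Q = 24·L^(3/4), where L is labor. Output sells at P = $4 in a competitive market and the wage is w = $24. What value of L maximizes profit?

L* = 81

MP_L = (3/4)·24·L^(-1/4) = 18·L^(-1/4).
Profit maximization for a price taker requires P·MP_L = w: 4·18·L^(-1/4) = 24.
So L^(-1/4) = 1/3, which gives L = 81.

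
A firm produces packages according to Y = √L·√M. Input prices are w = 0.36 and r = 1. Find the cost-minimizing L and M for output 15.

Cost minimization requires the marginal rate of technical substitution to equal the input-price ratio: MP_L/MP_M = w/r.
Here MP_L/MP_M = (1/2)·(M/L)/(1/2) = (M/L). Setting this equal to 0.36/1 = 0.36 gives M = 0.36L.
Substituting into Y = 15: L^(1/2)·(0.36L)^(1/2) = 15.
Solving, L = 25 and M = 9.

L* = 25, M* = 9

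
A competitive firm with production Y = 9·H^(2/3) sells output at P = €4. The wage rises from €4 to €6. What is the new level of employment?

From P·MP_H = w with MP_H = 6·H^(-1/3), the labor demand is H(w) = (24/w)^(3).
At w = 4: H = 216. At w = 6: H = 64.

H* = 64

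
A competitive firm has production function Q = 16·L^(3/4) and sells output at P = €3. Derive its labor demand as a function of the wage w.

L(w) = 1679616/w^(4)

MP_L = (3/4)·16·L^(-1/4) = 12·L^(-1/4).
Setting P·MP_L = w: 36·L^(-1/4) = w.
Solving for L: L^(-1/4) = w/36, so L = (36/w)^(4).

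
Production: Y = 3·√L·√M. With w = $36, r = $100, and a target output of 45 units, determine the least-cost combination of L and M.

L* = 25, M* = 9

Cost minimization requires the marginal rate of technical substitution to equal the input-price ratio: MP_L/MP_M = w/r.
Here MP_L/MP_M = (1/2)·(M/L)/(1/2) = (M/L). Setting this equal to 36/100 = 0.36 gives M = 0.36L.
Substituting into Y = 45: 3·L^(1/2)·(0.36L)^(1/2) = 45.
Solving, L = 25 and M = 9.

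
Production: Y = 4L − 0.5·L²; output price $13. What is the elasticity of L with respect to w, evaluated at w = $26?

ε = -1

From P·MP_L = w with MP_L = 4 − L, labor demand is L(w) = 4 − w/13.
dL/dw = −1/(13) = -1/13.
At w = 26, L = 2, so ε = (dL/dw)·(w/L) = (-1/13)·(26/2) = -1.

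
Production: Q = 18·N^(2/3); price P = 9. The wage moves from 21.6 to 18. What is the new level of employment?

N* = 216

From P·MP_N = w with MP_N = 12·N^(-1/3), the labor demand is N(w) = (108/w)^(3).
At w = 21.6: N = 125. At w = 18: N = 216.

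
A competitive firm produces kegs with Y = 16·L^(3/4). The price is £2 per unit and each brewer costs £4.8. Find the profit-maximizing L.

MP_L = (3/4)·16·L^(-1/4) = 12·L^(-1/4).
Profit maximization for a price taker requires P·MP_L = w: 2·12·L^(-1/4) = 4.8.
So L^(-1/4) = 0.2, which gives L = 625.

L* = 625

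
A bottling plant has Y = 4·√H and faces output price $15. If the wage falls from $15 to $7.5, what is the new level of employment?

H* = 16

From P·MP_H = w with MP_H = 2·H^(-1/2), the labor demand is H(w) = (30/w)^(2).
At w = 15: H = 4. At w = 7.5: H = 16.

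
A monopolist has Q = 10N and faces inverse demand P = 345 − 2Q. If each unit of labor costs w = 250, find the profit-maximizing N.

N* = 8

Marginal revenue from the inverse demand is MR = 345 − 4Q.
The marginal product is MP_N = 10.
A monopolist hires until marginal revenue product equals the wage: MR·MP_N = w.
(345 − 40N)·10 = 250, so N = 8.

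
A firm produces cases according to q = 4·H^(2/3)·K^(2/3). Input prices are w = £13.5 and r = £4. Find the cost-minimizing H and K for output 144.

H* = 8, K* = 27

Cost minimization requires the marginal rate of technical substitution to equal the input-price ratio: MP_H/MP_K = w/r.
Here MP_H/MP_K = (2/3)·(K/H)/(2/3) = (K/H). Setting this equal to 13.5/4 = 3.375 gives K = 3.375H.
Substituting into q = 144: 4·H^(2/3)·(3.375H)^(2/3) = 144.
Solving, H = 8 and K = 27.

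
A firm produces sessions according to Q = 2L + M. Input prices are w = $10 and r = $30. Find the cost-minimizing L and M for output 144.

L* = 72, M* = 0

The inputs are perfect substitutes, so the firm uses whichever has the lower cost per unit of output.
Cost per unit of output via L is 5; via M it is 30. L is cheaper.
Producing Q = 144 with L alone: L = 72, M = 0.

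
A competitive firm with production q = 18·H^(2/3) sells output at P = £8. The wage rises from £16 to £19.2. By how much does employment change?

From P·MP_H = w with MP_H = 12·H^(-1/3), the labor demand is H(w) = (96/w)^(3).
At w = 16: H = 216. At w = 19.2: H = 125.
ΔH = 125 − 216 = -91.

ΔH = -91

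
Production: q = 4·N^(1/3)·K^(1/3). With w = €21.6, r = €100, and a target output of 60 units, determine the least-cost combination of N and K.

N* = 125, K* = 27

Cost minimization requires the marginal rate of technical substitution to equal the input-price ratio: MP_N/MP_K = w/r.
Here MP_N/MP_K = (1/3)·(K/N)/(1/3) = (K/N). Setting this equal to 21.6/100 = 0.216 gives K = 0.216N.
Substituting into q = 60: 4·N^(1/3)·(0.216N)^(1/3) = 60.
Solving, N = 125 and K = 27.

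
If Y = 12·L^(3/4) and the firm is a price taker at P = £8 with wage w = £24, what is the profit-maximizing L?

MP_L = (3/4)·12·L^(-1/4) = 9·L^(-1/4).
Profit maximization for a price taker requires P·MP_L = w: 8·9·L^(-1/4) = 24.
So L^(-1/4) = 1/3, which gives L = 81.

L* = 81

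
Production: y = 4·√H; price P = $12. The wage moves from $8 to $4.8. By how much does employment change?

From P·MP_H = w with MP_H = 2·H^(-1/2), the labor demand is H(w) = (24/w)^(2).
At w = 8: H = 9. At w = 4.8: H = 25.
ΔH = 25 − 9 = 16.

ΔH = 16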